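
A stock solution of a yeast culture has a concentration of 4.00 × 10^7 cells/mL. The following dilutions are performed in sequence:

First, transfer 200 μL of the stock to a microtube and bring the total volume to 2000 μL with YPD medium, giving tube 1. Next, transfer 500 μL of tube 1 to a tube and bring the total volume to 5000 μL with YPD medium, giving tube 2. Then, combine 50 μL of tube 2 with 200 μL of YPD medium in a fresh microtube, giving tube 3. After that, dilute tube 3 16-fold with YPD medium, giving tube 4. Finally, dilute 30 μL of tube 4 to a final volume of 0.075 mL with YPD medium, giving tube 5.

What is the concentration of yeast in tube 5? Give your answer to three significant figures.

Step 1: 200 μL brought to 2000 μL → factor 2000/200 = 10
Step 2: 500 μL brought to 5000 μL → factor 5000/500 = 10
Step 3: 50 μL + 200 μL = 250 μL total → factor 250/50 = 5
Step 4: 16-fold → factor 16
Step 5: 30 μL brought to 0.075 mL → factor 75/30 = 2.5
Overall dilution factor = 10 × 10 × 5 × 16 × 2.5 = 20000
Final = 4.00 × 10^7 cells/mL / 20000 = 2.00 × 10^3 cells/mL

2.00 × 10^3 cells/mL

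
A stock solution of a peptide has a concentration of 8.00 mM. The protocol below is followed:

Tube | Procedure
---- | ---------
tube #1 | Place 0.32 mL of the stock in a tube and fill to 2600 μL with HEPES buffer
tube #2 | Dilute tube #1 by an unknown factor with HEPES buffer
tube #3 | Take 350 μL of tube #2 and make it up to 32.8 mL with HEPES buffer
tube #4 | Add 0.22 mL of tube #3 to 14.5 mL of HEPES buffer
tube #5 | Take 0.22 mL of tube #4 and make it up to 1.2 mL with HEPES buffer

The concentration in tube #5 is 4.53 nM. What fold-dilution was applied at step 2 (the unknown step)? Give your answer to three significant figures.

6.36-fold

Step 1: 0.32 mL brought to 2600 μL → factor 2.6/0.32 = 8.125
Step 2: unknown factor x
Step 3: 350 μL brought to 32.8 mL → factor 32800/350 = 93.714
Step 4: 0.22 mL + 14.5 mL = 14.72 mL total → factor 14.72/0.22 = 66.909
Step 5: 0.22 mL brought to 1.2 mL → factor 1.2/0.22 = 5.4545
Product of known-step factors = 2.7789 × 10^5
Overall factor = 8.00 mM / (4.53 nM) = 1.766 × 10^6
x = 1.766 × 10^6 / 2.7789 × 10^5 = 6.36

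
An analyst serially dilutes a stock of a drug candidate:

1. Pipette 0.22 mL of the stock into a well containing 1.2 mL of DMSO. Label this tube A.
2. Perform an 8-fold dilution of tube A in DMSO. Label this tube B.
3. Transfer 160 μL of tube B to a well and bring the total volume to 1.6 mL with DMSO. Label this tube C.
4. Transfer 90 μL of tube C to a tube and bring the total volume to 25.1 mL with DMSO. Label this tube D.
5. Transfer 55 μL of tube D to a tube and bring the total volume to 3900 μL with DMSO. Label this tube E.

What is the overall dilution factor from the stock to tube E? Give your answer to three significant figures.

Step 1: 0.22 mL + 1.2 mL = 1.42 mL total → factor 1.42/0.22 = 6.4545
Step 2: 8-fold → factor 8
Step 3: 160 μL brought to 1.6 mL → factor 1600/160 = 10
Step 4: 90 μL brought to 25.1 mL → factor 25100/90 = 278.89
Step 5: 55 μL brought to 3900 μL → factor 3900/55 = 70.909
Overall dilution factor = 6.4545 × 8 × 10 × 278.89 × 70.909 = 1.0211 × 10^7

1.02 × 10^7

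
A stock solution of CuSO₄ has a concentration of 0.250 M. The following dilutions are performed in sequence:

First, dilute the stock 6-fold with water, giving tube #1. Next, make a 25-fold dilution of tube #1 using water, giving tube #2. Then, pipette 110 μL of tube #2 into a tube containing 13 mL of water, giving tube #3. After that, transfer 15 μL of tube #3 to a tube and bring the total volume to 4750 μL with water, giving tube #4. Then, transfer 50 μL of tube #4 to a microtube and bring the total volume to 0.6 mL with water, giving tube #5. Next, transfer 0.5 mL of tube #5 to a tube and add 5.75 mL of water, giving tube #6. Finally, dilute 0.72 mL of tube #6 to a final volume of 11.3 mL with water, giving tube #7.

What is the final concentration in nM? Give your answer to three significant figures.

Step 1: 6-fold → factor 6
Step 2: 25-fold → factor 25
Step 3: 110 μL + 13 mL = 13110 μL total → factor 13110/110 = 119.18
Step 4: 15 μL brought to 4750 μL → factor 4750/15 = 316.67
Step 5: 50 μL brought to 0.6 mL → factor 600/50 = 12
Step 6: 0.5 mL + 5.75 mL = 6.25 mL total → factor 6.25/0.5 = 12.5
Step 7: 0.72 mL brought to 11.3 mL → factor 11.3/0.72 = 15.694
Overall dilution factor = 6 × 25 × 119.18 × 316.67 × 12 × 12.5 × 15.694 = 1.3327 × 10^10
Final = 0.250 M / 1.3327 × 10^10 = 1.876 × 10^-11 M = 0.0188 nM

0.0188 nM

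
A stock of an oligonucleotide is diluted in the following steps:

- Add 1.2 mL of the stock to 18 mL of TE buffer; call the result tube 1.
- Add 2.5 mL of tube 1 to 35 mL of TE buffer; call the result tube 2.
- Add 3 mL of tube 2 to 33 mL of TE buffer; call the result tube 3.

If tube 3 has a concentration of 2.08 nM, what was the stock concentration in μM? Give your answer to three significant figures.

Step 1: 1.2 mL + 18 mL = 19.2 mL total → factor 19.2/1.2 = 16
Step 2: 2.5 mL + 35 mL = 37.5 mL total → factor 37.5/2.5 = 15
Step 3: 3 mL + 33 mL = 36 mL total → factor 36/3 = 12
Overall dilution factor = 16 × 15 × 12 = 2880
Stock = 2.08 nM × 2880 = 5990 nM = 5.99 μM

5.99 μM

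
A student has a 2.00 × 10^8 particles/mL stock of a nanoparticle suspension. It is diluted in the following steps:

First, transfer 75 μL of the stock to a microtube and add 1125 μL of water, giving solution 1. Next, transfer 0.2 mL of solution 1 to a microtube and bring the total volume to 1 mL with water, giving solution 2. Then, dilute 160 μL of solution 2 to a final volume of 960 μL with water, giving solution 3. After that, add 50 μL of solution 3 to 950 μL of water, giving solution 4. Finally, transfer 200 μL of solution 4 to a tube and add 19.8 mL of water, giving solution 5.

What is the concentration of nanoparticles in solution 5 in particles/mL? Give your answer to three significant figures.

Step 1: 75 μL + 1125 μL = 1200 μL total → factor 1200/75 = 16
Step 2: 0.2 mL brought to 1 mL → factor 1/0.2 = 5
Step 3: 160 μL brought to 960 μL → factor 960/160 = 6
Step 4: 50 μL + 950 μL = 1000 μL total → factor 1000/50 = 20
Step 5: 200 μL + 19.8 mL = 20000 μL total → factor 20000/200 = 100
Overall dilution factor = 16 × 5 × 6 × 20 × 100 = 9.6 × 10^5
Final = 2.00 × 10^8 particles/mL / 9.6 × 10^5 = 208 particles/mL

208 particles/mL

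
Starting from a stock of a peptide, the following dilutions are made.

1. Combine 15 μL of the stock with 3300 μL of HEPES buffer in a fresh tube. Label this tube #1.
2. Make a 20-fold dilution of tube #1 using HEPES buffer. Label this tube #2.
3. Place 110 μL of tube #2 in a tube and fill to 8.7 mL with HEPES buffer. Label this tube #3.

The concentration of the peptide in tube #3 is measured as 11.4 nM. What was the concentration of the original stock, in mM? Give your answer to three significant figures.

3.99 mM

Step 1: 15 μL + 3300 μL = 3315 μL total → factor 3315/15 = 221
Step 2: 20-fold → factor 20
Step 3: 110 μL brought to 8.7 mL → factor 8700/110 = 79.091
Overall dilution factor = 221 × 20 × 79.091 = 3.4958 × 10^5
Stock = 11.4 nM × 3.4958 × 10^5 = 3.985 × 10^6 nM = 3.99 mM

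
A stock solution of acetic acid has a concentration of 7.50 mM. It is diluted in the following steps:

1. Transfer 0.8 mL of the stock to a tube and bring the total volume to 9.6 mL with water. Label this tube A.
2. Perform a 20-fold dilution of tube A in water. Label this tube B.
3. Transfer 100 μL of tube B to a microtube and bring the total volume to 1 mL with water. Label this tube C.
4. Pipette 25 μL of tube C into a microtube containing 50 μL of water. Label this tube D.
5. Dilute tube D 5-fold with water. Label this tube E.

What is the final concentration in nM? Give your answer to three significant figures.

Step 1: 0.8 mL brought to 9.6 mL → factor 9.6/0.8 = 12
Step 2: 20-fold → factor 20
Step 3: 100 μL brought to 1 mL → factor 1000/100 = 10
Step 4: 25 μL + 50 μL = 75 μL total → factor 75/25 = 3
Step 5: 5-fold → factor 5
Overall dilution factor = 12 × 20 × 10 × 3 × 5 = 36000
Final = 7.50 mM / 36000 = 0.0002083 mM = 208 nM

208 nM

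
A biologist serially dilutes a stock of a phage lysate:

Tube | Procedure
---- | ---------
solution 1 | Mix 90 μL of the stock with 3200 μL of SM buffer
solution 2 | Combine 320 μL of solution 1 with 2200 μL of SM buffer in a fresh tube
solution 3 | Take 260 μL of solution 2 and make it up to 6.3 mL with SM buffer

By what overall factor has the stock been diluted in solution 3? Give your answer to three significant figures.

Step 1: 90 μL + 3200 μL = 3290 μL total → factor 3290/90 = 36.556
Step 2: 320 μL + 2200 μL = 2520 μL total → factor 2520/320 = 7.875
Step 3: 260 μL brought to 6.3 mL → factor 6300/260 = 24.231
Overall dilution factor = 36.556 × 7.875 × 24.231 = 6975.4

6.98 × 10^3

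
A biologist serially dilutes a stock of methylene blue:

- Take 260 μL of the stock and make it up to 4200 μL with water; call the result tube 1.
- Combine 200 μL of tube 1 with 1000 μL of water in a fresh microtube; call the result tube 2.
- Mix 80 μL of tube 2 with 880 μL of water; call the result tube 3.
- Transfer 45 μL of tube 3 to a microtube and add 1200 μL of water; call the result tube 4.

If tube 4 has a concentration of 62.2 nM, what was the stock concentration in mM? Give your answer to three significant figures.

Step 1: 260 μL brought to 4200 μL → factor 4200/260 = 16.154
Step 2: 200 μL + 1000 μL = 1200 μL total → factor 1200/200 = 6
Step 3: 80 μL + 880 μL = 960 μL total → factor 960/80 = 12
Step 4: 45 μL + 1200 μL = 1245 μL total → factor 1245/45 = 27.667
Overall dilution factor = 16.154 × 6 × 12 × 27.667 = 32178
Stock = 62.2 nM × 32178 = 2.002 × 10^6 nM = 2.00 mM

2.00 mM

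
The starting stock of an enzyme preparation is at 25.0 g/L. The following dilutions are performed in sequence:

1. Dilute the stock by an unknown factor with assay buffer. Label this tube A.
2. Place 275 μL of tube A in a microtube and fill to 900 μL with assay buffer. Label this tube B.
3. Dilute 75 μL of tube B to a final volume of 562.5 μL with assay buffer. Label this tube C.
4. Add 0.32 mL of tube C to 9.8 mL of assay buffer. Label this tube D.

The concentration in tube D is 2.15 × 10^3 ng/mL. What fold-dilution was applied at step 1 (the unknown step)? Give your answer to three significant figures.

15.0-fold

Step 1: unknown factor x
Step 2: 275 μL brought to 900 μL → factor 900/275 = 3.2727
Step 3: 75 μL brought to 562.5 μL → factor 562.5/75 = 7.5
Step 4: 0.32 mL + 9.8 mL = 10.12 mL total → factor 10.12/0.32 = 31.625
Product of known-step factors = 776.25
Overall factor = 25.0 g/L / (2.15 × 10^3 ng/mL) = 11628
x = 11628 / 776.25 = 15.0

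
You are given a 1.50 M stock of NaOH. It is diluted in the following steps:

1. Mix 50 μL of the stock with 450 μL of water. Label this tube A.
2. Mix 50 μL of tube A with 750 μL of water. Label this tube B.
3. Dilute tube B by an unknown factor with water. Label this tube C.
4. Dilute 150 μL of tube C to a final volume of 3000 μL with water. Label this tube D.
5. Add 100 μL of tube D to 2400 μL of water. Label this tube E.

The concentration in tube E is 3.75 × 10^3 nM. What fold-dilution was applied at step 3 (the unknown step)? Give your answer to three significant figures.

5.00-fold

Step 1: 50 μL + 450 μL = 500 μL total → factor 500/50 = 10
Step 2: 50 μL + 750 μL = 800 μL total → factor 800/50 = 16
Step 3: unknown factor x
Step 4: 150 μL brought to 3000 μL → factor 3000/150 = 20
Step 5: 100 μL + 2400 μL = 2500 μL total → factor 2500/100 = 25
Product of known-step factors = 80000
Overall factor = 1.50 M / (3.75 × 10^3 nM) = 4 × 10^5
x = 4 × 10^5 / 80000 = 5.00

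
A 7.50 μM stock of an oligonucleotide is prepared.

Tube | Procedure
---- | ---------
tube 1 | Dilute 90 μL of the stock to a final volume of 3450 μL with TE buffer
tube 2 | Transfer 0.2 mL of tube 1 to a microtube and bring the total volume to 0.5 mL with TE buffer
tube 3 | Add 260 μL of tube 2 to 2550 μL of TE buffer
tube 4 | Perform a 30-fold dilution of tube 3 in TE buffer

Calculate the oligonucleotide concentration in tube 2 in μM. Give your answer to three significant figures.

0.0783 μM

Step 1: 90 μL brought to 3450 μL → factor 3450/90 = 38.333
Step 2: 0.2 mL brought to 0.5 mL → factor 0.5/0.2 = 2.5
Dilution factor through tube 2 = 38.333 × 2.5 = 95.833
[tube 2] = 7.50 μM / 95.833 = 0.0783 μM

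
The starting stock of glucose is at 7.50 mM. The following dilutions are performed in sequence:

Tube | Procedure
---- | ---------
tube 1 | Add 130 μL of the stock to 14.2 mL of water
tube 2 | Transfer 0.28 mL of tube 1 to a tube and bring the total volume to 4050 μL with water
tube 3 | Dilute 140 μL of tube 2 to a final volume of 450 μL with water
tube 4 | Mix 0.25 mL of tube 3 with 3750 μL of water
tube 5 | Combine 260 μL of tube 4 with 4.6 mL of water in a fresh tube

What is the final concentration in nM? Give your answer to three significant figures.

Step 1: 130 μL + 14.2 mL = 14330 μL total → factor 14330/130 = 110.23
Step 2: 0.28 mL brought to 4050 μL → factor 4.05/0.28 = 14.464
Step 3: 140 μL brought to 450 μL → factor 450/140 = 3.2143
Step 4: 0.25 mL + 3750 μL = 4 mL total → factor 4/0.25 = 16
Step 5: 260 μL + 4.6 mL = 4860 μL total → factor 4860/260 = 18.692
Overall dilution factor = 110.23 × 14.464 × 3.2143 × 16 × 18.692 = 1.5327 × 10^6
Final = 7.50 mM / 1.5327 × 10^6 = 4.893 × 10^-6 mM = 4.89 nM

4.89 nM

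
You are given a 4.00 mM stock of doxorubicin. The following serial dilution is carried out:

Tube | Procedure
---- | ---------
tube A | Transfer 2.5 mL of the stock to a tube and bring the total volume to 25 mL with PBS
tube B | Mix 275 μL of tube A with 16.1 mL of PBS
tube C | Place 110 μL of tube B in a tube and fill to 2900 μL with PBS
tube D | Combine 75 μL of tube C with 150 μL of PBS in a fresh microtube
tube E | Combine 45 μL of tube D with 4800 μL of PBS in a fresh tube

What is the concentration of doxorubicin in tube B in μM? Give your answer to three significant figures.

6.72 μM

Step 1: 2.5 mL brought to 25 mL → factor 25/2.5 = 10
Step 2: 275 μL + 16.1 mL = 16375 μL total → factor 16375/275 = 59.545
Dilution factor through tube B = 10 × 59.545 = 595.45
[tube B] = 4.00 mM / 595.45 = 0.006718 mM = 6.72 μM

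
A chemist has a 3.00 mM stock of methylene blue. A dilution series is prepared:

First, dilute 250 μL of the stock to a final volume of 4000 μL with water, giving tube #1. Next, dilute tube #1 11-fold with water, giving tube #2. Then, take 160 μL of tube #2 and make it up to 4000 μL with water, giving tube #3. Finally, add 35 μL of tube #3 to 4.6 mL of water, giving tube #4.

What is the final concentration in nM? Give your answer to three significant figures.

5.15 nM

Step 1: 250 μL brought to 4000 μL → factor 4000/250 = 16
Step 2: 11-fold → factor 11
Step 3: 160 μL brought to 4000 μL → factor 4000/160 = 25
Step 4: 35 μL + 4.6 mL = 4635 μL total → factor 4635/35 = 132.43
Overall dilution factor = 16 × 11 × 25 × 132.43 = 5.8269 × 10^5
Final = 3.00 mM / 5.8269 × 10^5 = 5.149 × 10^-6 mM = 5.15 nM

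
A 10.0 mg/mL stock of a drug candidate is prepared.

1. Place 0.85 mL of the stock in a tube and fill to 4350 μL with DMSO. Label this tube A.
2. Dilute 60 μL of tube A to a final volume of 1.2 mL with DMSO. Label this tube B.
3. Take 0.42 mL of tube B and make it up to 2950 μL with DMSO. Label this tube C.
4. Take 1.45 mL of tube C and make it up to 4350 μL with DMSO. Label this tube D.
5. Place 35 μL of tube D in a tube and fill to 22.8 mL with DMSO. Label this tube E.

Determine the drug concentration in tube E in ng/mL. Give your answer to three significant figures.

7.12 ng/mL

Step 1: 0.85 mL brought to 4350 μL → factor 4.35/0.85 = 5.1176
Step 2: 60 μL brought to 1.2 mL → factor 1200/60 = 20
Step 3: 0.42 mL brought to 2950 μL → factor 2.95/0.42 = 7.0238
Step 4: 1.45 mL brought to 4350 μL → factor 4.35/1.45 = 3
Step 5: 35 μL brought to 22.8 mL → factor 22800/35 = 651.43
Overall dilution factor = 5.1176 × 20 × 7.0238 × 3 × 651.43 = 1.405 × 10^6
Final = 10.0 mg/mL / 1.405 × 10^6 = 7.118 × 10^-6 mg/mL = 7.12 ng/mL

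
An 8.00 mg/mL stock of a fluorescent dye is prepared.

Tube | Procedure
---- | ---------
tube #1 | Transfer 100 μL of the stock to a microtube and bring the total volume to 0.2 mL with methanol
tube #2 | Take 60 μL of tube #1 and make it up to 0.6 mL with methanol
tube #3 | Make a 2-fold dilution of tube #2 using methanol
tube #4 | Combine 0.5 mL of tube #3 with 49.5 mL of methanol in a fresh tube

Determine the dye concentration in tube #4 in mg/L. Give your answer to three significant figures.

2.00 mg/L

Step 1: 100 μL brought to 0.2 mL → factor 200/100 = 2
Step 2: 60 μL brought to 0.6 mL → factor 600/60 = 10
Step 3: 2-fold → factor 2
Step 4: 0.5 mL + 49.5 mL = 50 mL total → factor 50/0.5 = 100
Overall dilution factor = 2 × 10 × 2 × 100 = 4000
Final = 8.00 mg/mL / 4000 = 0.002000 mg/mL = 2.00 mg/L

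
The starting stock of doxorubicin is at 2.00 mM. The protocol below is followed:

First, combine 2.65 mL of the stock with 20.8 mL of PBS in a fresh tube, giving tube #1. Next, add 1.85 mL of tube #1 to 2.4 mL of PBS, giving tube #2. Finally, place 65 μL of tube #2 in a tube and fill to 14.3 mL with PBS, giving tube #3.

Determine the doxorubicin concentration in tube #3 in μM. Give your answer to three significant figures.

Step 1: 2.65 mL + 20.8 mL = 23.45 mL total → factor 23.45/2.65 = 8.8491
Step 2: 1.85 mL + 2.4 mL = 4.25 mL total → factor 4.25/1.85 = 2.2973
Step 3: 65 μL brought to 14.3 mL → factor 14300/65 = 220
Overall dilution factor = 8.8491 × 2.2973 × 220 = 4472.4
Final = 2.00 mM / 4472.4 = 0.0004472 mM = 0.447 μM

0.447 μM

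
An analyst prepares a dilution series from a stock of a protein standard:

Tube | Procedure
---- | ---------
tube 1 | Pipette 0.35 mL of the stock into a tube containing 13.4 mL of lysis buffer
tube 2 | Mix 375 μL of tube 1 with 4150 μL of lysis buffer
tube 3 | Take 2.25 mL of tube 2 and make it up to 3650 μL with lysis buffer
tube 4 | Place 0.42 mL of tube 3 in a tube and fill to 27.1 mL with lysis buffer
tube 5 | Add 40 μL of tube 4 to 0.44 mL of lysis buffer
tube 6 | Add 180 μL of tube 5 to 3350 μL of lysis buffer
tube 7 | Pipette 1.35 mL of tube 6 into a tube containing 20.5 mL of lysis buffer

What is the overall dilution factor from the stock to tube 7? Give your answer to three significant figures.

Step 1: 0.35 mL + 13.4 mL = 13.75 mL total → factor 13.75/0.35 = 39.286
Step 2: 375 μL + 4150 μL = 4525 μL total → factor 4525/375 = 12.067
Step 3: 2.25 mL brought to 3650 μL → factor 3.65/2.25 = 1.6222
Step 4: 0.42 mL brought to 27.1 mL → factor 27.1/0.42 = 64.524
Step 5: 40 μL + 0.44 mL = 480 μL total → factor 480/40 = 12
Step 6: 180 μL + 3350 μL = 3530 μL total → factor 3530/180 = 19.611
Step 7: 1.35 mL + 20.5 mL = 21.85 mL total → factor 21.85/1.35 = 16.185
Overall dilution factor = 39.286 × 12.067 × 1.6222 × 64.524 × 12 × 19.611 × 16.185 = 1.89 × 10^8

1.89 × 10^8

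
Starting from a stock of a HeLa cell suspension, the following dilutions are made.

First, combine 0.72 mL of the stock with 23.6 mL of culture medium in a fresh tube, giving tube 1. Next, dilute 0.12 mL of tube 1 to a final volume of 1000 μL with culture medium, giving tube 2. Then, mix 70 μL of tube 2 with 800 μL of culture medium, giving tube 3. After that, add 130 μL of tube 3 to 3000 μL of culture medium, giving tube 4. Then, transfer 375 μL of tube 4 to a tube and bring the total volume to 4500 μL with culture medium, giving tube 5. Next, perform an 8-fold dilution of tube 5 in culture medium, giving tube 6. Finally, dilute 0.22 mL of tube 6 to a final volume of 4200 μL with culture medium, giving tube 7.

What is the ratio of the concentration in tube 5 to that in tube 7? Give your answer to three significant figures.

Step 1: 0.72 mL + 23.6 mL = 24.32 mL total → factor 24.32/0.72 = 33.778
Step 2: 0.12 mL brought to 1000 μL → factor 1/0.12 = 8.3333
Step 3: 70 μL + 800 μL = 870 μL total → factor 870/70 = 12.429
Step 4: 130 μL + 3000 μL = 3130 μL total → factor 3130/130 = 24.077
Step 5: 375 μL brought to 4500 μL → factor 4500/375 = 12
Step 6: 8-fold → factor 8
Step 7: 0.22 mL brought to 4200 μL → factor 4.2/0.22 = 19.091
Dilution factor to tube 5 = 1.0108 × 10^6; to tube 7 = 1.5437 × 10^8
[tube 5]/[tube 7] = (factor to tube 7)/(factor to tube 5) = 1.5437 × 10^8/1.0108 × 10^6 = 153

153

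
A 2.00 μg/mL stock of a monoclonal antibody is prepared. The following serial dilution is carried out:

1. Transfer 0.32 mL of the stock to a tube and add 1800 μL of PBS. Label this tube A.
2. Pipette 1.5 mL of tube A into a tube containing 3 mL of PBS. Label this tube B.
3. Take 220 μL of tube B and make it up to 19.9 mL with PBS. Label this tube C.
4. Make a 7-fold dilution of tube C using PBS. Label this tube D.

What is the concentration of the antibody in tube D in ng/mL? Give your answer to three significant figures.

0.159 ng/mL

Step 1: 0.32 mL + 1800 μL = 2.12 mL total → factor 2.12/0.32 = 6.625
Step 2: 1.5 mL + 3 mL = 4.5 mL total → factor 4.5/1.5 = 3
Step 3: 220 μL brought to 19.9 mL → factor 19900/220 = 90.455
Step 4: 7-fold → factor 7
Overall dilution factor = 6.625 × 3 × 90.455 × 7 = 12584
Final = 2.00 μg/mL / 12584 = 0.0001589 μg/mL = 0.159 ng/mL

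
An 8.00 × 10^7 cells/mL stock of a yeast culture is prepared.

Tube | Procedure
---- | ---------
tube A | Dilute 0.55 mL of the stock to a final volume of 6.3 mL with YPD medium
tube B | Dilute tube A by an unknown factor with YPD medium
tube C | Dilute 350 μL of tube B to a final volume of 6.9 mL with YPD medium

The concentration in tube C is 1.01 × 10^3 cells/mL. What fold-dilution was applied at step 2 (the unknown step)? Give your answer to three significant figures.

Step 1: 0.55 mL brought to 6.3 mL → factor 6.3/0.55 = 11.455
Step 2: unknown factor x
Step 3: 350 μL brought to 6.9 mL → factor 6900/350 = 19.714
Product of known-step factors = 225.82
Overall factor = 8.00 × 10^7 cells/mL / (1.01 × 10^3 cells/mL) = 79208
x = 79208 / 225.82 = 351

351-fold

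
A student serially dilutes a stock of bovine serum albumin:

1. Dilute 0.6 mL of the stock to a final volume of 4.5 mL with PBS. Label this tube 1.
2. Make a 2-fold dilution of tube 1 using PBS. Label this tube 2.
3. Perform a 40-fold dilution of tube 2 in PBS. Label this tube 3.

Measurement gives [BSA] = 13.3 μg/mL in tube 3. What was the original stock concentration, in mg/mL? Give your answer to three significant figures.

7.98 mg/mL

Step 1: 0.6 mL brought to 4.5 mL → factor 4.5/0.6 = 7.5
Step 2: 2-fold → factor 2
Step 3: 40-fold → factor 40
Overall dilution factor = 7.5 × 2 × 40 = 600
Stock = 13.3 μg/mL × 600 = 7980 μg/mL = 7.98 mg/mL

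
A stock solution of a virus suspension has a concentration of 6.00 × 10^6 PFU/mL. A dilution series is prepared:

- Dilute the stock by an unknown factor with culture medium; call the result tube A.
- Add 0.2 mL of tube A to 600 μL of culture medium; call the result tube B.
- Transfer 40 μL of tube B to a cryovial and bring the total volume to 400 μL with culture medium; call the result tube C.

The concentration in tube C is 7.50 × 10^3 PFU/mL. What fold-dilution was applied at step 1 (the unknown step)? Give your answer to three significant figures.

Step 1: unknown factor x
Step 2: 0.2 mL + 600 μL = 0.8 mL total → factor 0.8/0.2 = 4
Step 3: 40 μL brought to 400 μL → factor 400/40 = 10
Product of known-step factors = 40
Overall factor = 6.00 × 10^6 PFU/mL / (7.50 × 10^3 PFU/mL) = 800
x = 800 / 40 = 20.0

20.0-fold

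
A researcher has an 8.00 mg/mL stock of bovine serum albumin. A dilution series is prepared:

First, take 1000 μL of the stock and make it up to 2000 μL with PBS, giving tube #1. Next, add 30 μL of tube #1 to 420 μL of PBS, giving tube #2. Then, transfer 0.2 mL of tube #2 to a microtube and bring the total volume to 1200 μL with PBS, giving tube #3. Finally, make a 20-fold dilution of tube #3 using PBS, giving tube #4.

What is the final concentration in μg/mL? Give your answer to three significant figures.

2.22 μg/mL

Step 1: 1000 μL brought to 2000 μL → factor 2000/1000 = 2
Step 2: 30 μL + 420 μL = 450 μL total → factor 450/30 = 15
Step 3: 0.2 mL brought to 1200 μL → factor 1.2/0.2 = 6
Step 4: 20-fold → factor 20
Overall dilution factor = 2 × 15 × 6 × 20 = 3600
Final = 8.00 mg/mL / 3600 = 0.002222 mg/mL = 2.22 μg/mL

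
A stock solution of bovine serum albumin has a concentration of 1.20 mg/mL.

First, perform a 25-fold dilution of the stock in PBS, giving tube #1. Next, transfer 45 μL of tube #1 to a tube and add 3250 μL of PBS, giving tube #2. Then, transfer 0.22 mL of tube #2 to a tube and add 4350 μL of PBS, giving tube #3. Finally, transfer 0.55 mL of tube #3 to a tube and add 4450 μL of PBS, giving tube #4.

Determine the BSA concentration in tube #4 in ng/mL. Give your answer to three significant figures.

Step 1: 25-fold → factor 25
Step 2: 45 μL + 3250 μL = 3295 μL total → factor 3295/45 = 73.222
Step 3: 0.22 mL + 4350 μL = 4.57 mL total → factor 4.57/0.22 = 20.773
Step 4: 0.55 mL + 4450 μL = 5 mL total → factor 5/0.55 = 9.0909
Overall dilution factor = 25 × 73.222 × 20.773 × 9.0909 = 3.4569 × 10^5
Final = 1.20 mg/mL / 3.4569 × 10^5 = 3.471 × 10^-6 mg/mL = 3.47 ng/mL

3.47 ng/mL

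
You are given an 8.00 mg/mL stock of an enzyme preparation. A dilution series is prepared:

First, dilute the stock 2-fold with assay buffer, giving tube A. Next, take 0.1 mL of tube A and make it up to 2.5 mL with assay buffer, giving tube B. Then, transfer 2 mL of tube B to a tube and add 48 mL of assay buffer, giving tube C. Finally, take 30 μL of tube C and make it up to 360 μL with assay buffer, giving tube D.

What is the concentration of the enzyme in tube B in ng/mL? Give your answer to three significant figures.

1.60 × 10^5 ng/mL

Step 1: 2-fold → factor 2
Step 2: 0.1 mL brought to 2.5 mL → factor 2.5/0.1 = 25
Dilution factor through tube B = 2 × 25 = 50
[tube B] = 8.00 mg/mL / 50 = 0.1600 mg/mL = 1.60 × 10^5 ng/mL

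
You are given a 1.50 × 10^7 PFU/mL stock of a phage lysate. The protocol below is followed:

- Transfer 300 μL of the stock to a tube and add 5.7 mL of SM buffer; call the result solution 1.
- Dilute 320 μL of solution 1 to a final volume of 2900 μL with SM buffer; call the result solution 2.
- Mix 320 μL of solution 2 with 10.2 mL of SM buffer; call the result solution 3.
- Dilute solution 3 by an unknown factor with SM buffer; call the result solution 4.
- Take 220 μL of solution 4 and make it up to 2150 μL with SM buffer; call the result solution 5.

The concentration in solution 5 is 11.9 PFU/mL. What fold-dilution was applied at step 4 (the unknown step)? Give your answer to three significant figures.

Step 1: 300 μL + 5.7 mL = 6000 μL total → factor 6000/300 = 20
Step 2: 320 μL brought to 2900 μL → factor 2900/320 = 9.0625
Step 3: 320 μL + 10.2 mL = 10520 μL total → factor 10520/320 = 32.875
Step 4: unknown factor x
Step 5: 220 μL brought to 2150 μL → factor 2150/220 = 9.7727
Product of known-step factors = 58232
Overall factor = 1.50 × 10^7 PFU/mL / (11.9 PFU/mL) = 1.2605 × 10^6
x = 1.2605 × 10^6 / 58232 = 21.6

21.6-fold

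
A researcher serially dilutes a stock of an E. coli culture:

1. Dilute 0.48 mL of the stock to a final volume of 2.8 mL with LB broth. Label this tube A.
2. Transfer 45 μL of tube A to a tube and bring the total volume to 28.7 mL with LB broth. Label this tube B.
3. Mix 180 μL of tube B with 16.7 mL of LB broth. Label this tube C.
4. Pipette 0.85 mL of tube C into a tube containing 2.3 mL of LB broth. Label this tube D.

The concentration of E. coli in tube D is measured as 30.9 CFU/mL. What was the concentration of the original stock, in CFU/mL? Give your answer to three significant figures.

Step 1: 0.48 mL brought to 2.8 mL → factor 2.8/0.48 = 5.8333
Step 2: 45 μL brought to 28.7 mL → factor 28700/45 = 637.78
Step 3: 180 μL + 16.7 mL = 16880 μL total → factor 16880/180 = 93.778
Step 4: 0.85 mL + 2.3 mL = 3.15 mL total → factor 3.15/0.85 = 3.7059
Overall dilution factor = 5.8333 × 637.78 × 93.778 × 3.7059 = 1.2929 × 10^6
Stock = 30.9 CFU/mL × 1.2929 × 10^6 = 4.00 × 10^7 CFU/mL

4.00 × 10^7 CFU/mL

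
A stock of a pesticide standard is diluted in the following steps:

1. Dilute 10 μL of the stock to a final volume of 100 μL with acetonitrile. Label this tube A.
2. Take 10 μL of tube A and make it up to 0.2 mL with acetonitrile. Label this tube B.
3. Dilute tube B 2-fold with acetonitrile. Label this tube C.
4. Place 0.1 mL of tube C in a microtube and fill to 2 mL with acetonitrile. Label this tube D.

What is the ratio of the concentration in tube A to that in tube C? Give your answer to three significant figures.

40.0

Step 1: 10 μL brought to 100 μL → factor 100/10 = 10
Step 2: 10 μL brought to 0.2 mL → factor 200/10 = 20
Step 3: 2-fold → factor 2
Dilution factor to tube A = 10; to tube C = 400
[tube A]/[tube C] = (factor to tube C)/(factor to tube A) = 400/10 = 40.0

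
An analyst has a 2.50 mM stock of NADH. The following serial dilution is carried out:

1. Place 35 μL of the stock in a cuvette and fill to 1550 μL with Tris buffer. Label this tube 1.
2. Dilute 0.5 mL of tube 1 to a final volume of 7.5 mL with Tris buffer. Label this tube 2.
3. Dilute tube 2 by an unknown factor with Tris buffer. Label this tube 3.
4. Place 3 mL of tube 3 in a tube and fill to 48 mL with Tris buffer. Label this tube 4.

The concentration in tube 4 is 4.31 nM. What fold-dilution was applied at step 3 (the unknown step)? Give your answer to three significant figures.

Step 1: 35 μL brought to 1550 μL → factor 1550/35 = 44.286
Step 2: 0.5 mL brought to 7.5 mL → factor 7.5/0.5 = 15
Step 3: unknown factor x
Step 4: 3 mL brought to 48 mL → factor 48/3 = 16
Product of known-step factors = 10629
Overall factor = 2.50 mM / (4.31 nM) = 5.8005 × 10^5
x = 5.8005 × 10^5 / 10629 = 54.6

54.6-fold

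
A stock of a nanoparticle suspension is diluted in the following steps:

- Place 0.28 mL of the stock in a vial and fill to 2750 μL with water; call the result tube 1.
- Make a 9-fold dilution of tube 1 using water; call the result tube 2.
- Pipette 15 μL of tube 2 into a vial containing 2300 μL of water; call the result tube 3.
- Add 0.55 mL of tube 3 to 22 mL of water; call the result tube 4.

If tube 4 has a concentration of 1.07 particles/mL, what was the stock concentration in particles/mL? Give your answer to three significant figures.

Step 1: 0.28 mL brought to 2750 μL → factor 2.75/0.28 = 9.8214
Step 2: 9-fold → factor 9
Step 3: 15 μL + 2300 μL = 2315 μL total → factor 2315/15 = 154.33
Step 4: 0.55 mL + 22 mL = 22.55 mL total → factor 22.55/0.55 = 41
Overall dilution factor = 9.8214 × 9 × 154.33 × 41 = 5.5932 × 10^5
Stock = 1.07 particles/mL × 5.5932 × 10^5 = 5.98 × 10^5 particles/mL

5.98 × 10^5 particles/mL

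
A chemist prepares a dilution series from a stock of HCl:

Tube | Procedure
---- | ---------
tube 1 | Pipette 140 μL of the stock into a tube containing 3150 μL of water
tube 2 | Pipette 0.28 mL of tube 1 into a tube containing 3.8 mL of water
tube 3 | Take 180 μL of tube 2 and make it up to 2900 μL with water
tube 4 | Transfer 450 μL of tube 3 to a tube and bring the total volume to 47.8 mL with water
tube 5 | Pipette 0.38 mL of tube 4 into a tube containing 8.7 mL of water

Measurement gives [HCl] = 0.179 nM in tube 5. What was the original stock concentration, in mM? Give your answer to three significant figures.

Step 1: 140 μL + 3150 μL = 3290 μL total → factor 3290/140 = 23.5
Step 2: 0.28 mL + 3.8 mL = 4.08 mL total → factor 4.08/0.28 = 14.571
Step 3: 180 μL brought to 2900 μL → factor 2900/180 = 16.111
Step 4: 450 μL brought to 47.8 mL → factor 47800/450 = 106.22
Step 5: 0.38 mL + 8.7 mL = 9.08 mL total → factor 9.08/0.38 = 23.895
Overall dilution factor = 23.5 × 14.571 × 16.111 × 106.22 × 23.895 = 1.4003 × 10^7
Stock = 0.179 nM × 1.4003 × 10^7 = 2.506 × 10^6 nM = 2.51 mM

2.51 mM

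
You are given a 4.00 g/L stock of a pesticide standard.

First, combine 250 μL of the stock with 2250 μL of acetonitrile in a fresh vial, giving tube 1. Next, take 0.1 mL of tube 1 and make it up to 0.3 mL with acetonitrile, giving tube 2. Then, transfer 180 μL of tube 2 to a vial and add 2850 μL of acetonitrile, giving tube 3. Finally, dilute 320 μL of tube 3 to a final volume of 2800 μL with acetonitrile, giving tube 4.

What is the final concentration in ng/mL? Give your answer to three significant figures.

Step 1: 250 μL + 2250 μL = 2500 μL total → factor 2500/250 = 10
Step 2: 0.1 mL brought to 0.3 mL → factor 0.3/0.1 = 3
Step 3: 180 μL + 2850 μL = 3030 μL total → factor 3030/180 = 16.833
Step 4: 320 μL brought to 2800 μL → factor 2800/320 = 8.75
Overall dilution factor = 10 × 3 × 16.833 × 8.75 = 4418.8
Final = 4.00 g/L / 4418.8 = 0.0009052 g/L = 905 ng/mL

905 ng/mL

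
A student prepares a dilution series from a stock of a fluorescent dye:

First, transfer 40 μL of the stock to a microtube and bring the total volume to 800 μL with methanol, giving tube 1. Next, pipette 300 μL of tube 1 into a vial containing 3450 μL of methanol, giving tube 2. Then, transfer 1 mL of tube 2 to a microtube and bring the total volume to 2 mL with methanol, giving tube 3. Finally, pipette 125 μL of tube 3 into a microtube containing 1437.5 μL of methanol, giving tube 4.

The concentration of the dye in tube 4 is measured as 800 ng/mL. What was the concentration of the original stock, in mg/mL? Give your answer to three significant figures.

5.00 mg/mL

Step 1: 40 μL brought to 800 μL → factor 800/40 = 20
Step 2: 300 μL + 3450 μL = 3750 μL total → factor 3750/300 = 12.5
Step 3: 1 mL brought to 2 mL → factor 2/1 = 2
Step 4: 125 μL + 1437.5 μL = 1562.5 μL total → factor 1562.5/125 = 12.5
Overall dilution factor = 20 × 12.5 × 2 × 12.5 = 6250
Stock = 800 ng/mL × 6250 = 5.000 × 10^6 ng/mL = 5.00 mg/mL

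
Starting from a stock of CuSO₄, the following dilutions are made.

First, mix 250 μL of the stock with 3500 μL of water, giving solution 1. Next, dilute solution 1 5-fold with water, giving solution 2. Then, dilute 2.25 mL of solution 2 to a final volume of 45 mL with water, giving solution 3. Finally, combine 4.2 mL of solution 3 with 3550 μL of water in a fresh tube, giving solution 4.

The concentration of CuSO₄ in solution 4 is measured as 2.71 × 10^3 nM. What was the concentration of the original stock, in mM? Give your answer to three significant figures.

7.50 mM

Step 1: 250 μL + 3500 μL = 3750 μL total → factor 3750/250 = 15
Step 2: 5-fold → factor 5
Step 3: 2.25 mL brought to 45 mL → factor 45/2.25 = 20
Step 4: 4.2 mL + 3550 μL = 7.75 mL total → factor 7.75/4.2 = 1.8452
Overall dilution factor = 15 × 5 × 20 × 1.8452 = 2767.9
Stock = 2.71 × 10^3 nM × 2767.9 = 7.501 × 10^6 nM = 7.50 mM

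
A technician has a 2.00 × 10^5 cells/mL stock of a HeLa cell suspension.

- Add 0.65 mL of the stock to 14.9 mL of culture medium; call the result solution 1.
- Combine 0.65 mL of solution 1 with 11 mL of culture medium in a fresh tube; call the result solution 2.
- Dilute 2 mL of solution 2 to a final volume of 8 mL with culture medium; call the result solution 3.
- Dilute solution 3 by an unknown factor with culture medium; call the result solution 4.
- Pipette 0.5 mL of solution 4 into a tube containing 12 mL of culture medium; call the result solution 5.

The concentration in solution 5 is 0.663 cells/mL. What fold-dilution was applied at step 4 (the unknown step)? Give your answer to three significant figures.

7.04-fold

Step 1: 0.65 mL + 14.9 mL = 15.55 mL total → factor 15.55/0.65 = 23.923
Step 2: 0.65 mL + 11 mL = 11.65 mL total → factor 11.65/0.65 = 17.923
Step 3: 2 mL brought to 8 mL → factor 8/2 = 4
Step 4: unknown factor x
Step 5: 0.5 mL + 12 mL = 12.5 mL total → factor 12.5/0.5 = 25
Product of known-step factors = 42878
Overall factor = 2.00 × 10^5 cells/mL / (0.663 cells/mL) = 3.0166 × 10^5
x = 3.0166 × 10^5 / 42878 = 7.04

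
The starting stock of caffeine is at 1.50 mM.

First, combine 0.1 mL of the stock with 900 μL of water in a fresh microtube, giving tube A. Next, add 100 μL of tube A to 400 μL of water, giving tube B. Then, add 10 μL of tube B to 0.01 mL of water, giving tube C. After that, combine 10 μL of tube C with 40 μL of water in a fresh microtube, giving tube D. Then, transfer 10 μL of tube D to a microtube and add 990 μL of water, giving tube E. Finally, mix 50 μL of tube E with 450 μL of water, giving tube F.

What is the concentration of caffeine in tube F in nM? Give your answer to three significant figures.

3.00 nM

Step 1: 0.1 mL + 900 μL = 1 mL total → factor 1/0.1 = 10
Step 2: 100 μL + 400 μL = 500 μL total → factor 500/100 = 5
Step 3: 10 μL + 0.01 mL = 20 μL total → factor 20/10 = 2
Step 4: 10 μL + 40 μL = 50 μL total → factor 50/10 = 5
Step 5: 10 μL + 990 μL = 1000 μL total → factor 1000/10 = 100
Step 6: 50 μL + 450 μL = 500 μL total → factor 500/50 = 10
Overall dilution factor = 10 × 5 × 2 × 5 × 100 × 10 = 5 × 10^5
Final = 1.50 mM / 5 × 10^5 = 3.000 × 10^-6 mM = 3.00 nM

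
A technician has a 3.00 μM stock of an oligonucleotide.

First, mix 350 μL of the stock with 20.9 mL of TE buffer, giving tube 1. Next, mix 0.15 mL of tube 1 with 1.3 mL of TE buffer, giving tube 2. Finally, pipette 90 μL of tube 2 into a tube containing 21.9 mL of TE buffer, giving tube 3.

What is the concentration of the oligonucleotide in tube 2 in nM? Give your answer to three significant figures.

Step 1: 350 μL + 20.9 mL = 21250 μL total → factor 21250/350 = 60.714
Step 2: 0.15 mL + 1.3 mL = 1.45 mL total → factor 1.45/0.15 = 9.6667
Dilution factor through tube 2 = 60.714 × 9.6667 = 586.9
[tube 2] = 3.00 μM / 586.9 = 0.005112 μM = 5.11 nM

5.11 nM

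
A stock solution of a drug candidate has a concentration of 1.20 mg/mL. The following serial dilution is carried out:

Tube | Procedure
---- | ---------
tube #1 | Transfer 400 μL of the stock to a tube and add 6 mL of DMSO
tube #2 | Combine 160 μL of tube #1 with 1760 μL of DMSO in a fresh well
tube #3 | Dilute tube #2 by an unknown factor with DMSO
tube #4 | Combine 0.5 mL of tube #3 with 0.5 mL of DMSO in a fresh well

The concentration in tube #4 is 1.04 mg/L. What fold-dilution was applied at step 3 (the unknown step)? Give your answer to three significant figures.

3.00-fold

Step 1: 400 μL + 6 mL = 6400 μL total → factor 6400/400 = 16
Step 2: 160 μL + 1760 μL = 1920 μL total → factor 1920/160 = 12
Step 3: unknown factor x
Step 4: 0.5 mL + 0.5 mL = 1 mL total → factor 1/0.5 = 2
Product of known-step factors = 384
Overall factor = 1.20 mg/mL / (1.04 mg/L) = 1153.8
x = 1153.8 / 384 = 3.00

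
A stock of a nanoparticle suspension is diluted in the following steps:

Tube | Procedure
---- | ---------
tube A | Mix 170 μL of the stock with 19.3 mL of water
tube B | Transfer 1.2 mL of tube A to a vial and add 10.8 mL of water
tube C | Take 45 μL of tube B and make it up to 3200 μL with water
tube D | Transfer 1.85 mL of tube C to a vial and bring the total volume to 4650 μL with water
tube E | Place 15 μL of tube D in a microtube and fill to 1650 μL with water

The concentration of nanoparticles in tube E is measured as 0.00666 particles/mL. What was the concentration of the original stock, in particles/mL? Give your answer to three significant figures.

Step 1: 170 μL + 19.3 mL = 19470 μL total → factor 19470/170 = 114.53
Step 2: 1.2 mL + 10.8 mL = 12 mL total → factor 12/1.2 = 10
Step 3: 45 μL brought to 3200 μL → factor 3200/45 = 71.111
Step 4: 1.85 mL brought to 4650 μL → factor 4.65/1.85 = 2.5135
Step 5: 15 μL brought to 1650 μL → factor 1650/15 = 110
Overall dilution factor = 114.53 × 10 × 71.111 × 2.5135 × 110 = 2.2518 × 10^7
Stock = 0.00666 particles/mL × 2.2518 × 10^7 = 1.50 × 10^5 particles/mL

1.50 × 10^5 particles/mL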